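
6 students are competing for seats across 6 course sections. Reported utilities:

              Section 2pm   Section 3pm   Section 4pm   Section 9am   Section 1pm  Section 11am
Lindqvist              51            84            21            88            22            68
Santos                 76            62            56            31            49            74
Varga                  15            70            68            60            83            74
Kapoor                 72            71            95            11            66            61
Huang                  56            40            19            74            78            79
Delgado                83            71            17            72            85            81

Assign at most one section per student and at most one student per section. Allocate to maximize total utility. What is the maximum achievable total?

Maximum total: 493 points

This is the linear assignment problem.
Optimal: Lindqvist→Section 3pm (84 points), Santos→Section 2pm (76 points), Varga→Section 1pm (83 points), Kapoor→Section 4pm (95 points), Huang→Section 9am (74 points), Delgado→Section 11am (81 points) — total 84+76+83+95+74+81 = 493 points.
Row-greedy (each student in turn takes its best remaining section) gives 492 points, worse by 1.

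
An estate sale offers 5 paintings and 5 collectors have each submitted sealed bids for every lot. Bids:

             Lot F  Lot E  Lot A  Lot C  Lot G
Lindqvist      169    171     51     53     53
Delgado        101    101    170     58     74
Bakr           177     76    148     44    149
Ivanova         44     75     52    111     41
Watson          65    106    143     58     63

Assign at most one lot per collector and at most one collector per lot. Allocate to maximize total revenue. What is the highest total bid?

Maximum total: $705

Optimal: Lindqvist→Lot F ($169), Delgado→Lot A ($170), Bakr→Lot G ($149), Ivanova→Lot C ($111), Watson→Lot E ($106) — total 169+170+149+111+106 = $705.
Row-greedy (each collector in turn takes its best remaining lot) gives $692, worse by 13.
Next-best assignment: Lindqvist→Lot E, Delgado→Lot A, Bakr→Lot F, Ivanova→Lot C, Watson→Lot G = $692.
Swapping Lindqvist↔Ivanova (Lindqvist→Lot C $53, Ivanova→Lot F $44) loses 183.
Every other assignment is strictly worse.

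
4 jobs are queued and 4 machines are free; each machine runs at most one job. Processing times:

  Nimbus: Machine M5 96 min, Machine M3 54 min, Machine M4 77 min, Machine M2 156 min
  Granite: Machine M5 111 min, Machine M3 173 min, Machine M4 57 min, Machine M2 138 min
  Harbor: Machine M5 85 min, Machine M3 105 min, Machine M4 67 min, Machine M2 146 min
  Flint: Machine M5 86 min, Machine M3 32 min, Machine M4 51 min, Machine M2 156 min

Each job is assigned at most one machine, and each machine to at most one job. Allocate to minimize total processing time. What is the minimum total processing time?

Min total: 328 min

This is a one-to-one assignment (minimum-cost bipartite matching).
Optimal: Nimbus→Machine M3 (54 min), Granite→Machine M2 (138 min), Harbor→Machine M5 (85 min), Flint→Machine M4 (51 min) — total 54+138+85+51 = 328 min.
Row-greedy (each job in turn takes its cheapest remaining machine) gives 352 min, worse by 24.
Swapping Harbor↔Flint (Harbor→Machine M4 67 min, Flint→Machine M5 86 min) adds 17.
No other one-to-one assignment undercuts 328 min.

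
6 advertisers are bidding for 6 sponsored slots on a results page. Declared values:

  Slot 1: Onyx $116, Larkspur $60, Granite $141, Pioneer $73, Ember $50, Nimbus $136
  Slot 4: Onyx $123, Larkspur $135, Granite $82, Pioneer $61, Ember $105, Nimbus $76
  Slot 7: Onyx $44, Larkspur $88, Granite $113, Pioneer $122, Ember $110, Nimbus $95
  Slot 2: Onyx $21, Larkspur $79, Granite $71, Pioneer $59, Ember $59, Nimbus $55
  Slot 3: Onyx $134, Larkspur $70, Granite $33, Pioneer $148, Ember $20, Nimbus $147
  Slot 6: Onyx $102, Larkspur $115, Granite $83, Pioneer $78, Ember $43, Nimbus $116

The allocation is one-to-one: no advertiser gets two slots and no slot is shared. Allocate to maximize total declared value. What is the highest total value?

Maximum total: $717

Treat this as an assignment problem: match each advertiser to one slot.
Optimal: Onyx→Slot 4 ($123), Larkspur→Slot 2 ($79), Granite→Slot 1 ($141), Pioneer→Slot 3 ($148), Ember→Slot 7 ($110), Nimbus→Slot 6 ($116) — total 123+79+141+148+110+116 = $717.
Checked against all permutations: $717 is optimal.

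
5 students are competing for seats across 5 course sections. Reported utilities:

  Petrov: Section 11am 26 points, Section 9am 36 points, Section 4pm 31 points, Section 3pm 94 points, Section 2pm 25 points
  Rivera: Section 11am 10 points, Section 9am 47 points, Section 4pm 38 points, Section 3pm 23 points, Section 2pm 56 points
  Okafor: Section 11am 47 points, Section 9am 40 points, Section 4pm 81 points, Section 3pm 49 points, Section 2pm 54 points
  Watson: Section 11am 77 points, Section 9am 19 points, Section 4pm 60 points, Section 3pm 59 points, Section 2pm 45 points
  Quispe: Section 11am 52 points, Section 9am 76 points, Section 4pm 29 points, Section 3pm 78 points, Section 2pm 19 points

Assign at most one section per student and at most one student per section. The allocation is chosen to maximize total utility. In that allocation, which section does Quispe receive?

Quispe receives Section 9am.

Treat this as an assignment problem: match each student to one section.
Optimal: Petrov→Section 3pm (94 points), Rivera→Section 2pm (56 points), Okafor→Section 4pm (81 points), Watson→Section 11am (77 points), Quispe→Section 9am (76 points) — total 94+56+81+77+76 = 384 points.
No other one-to-one assignment exceeds 384 points.
Quispe's own top section is Section 3pm (78 points), but forcing Quispe→Section 3pm and reassigning the rest optimally gives only 328 points — worse by 56.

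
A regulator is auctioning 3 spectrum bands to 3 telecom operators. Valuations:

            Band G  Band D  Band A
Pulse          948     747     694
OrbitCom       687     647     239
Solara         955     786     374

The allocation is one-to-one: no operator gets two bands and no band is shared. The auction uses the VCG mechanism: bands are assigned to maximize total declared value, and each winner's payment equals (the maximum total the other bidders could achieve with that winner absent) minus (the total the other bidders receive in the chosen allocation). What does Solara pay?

Efficient allocation: Pulse→Band A ($694M), OrbitCom→Band D ($647M), Solara→Band G ($955M); total welfare W = $2296M.
Solara receives Band G at value $955M, so the others get W − 955 = $1341M.
Without Solara: best allocation of the remaining 2 bidders over all 3 bands is Pulse→Band G ($948M), OrbitCom→Band D ($647M), total $1595M.
VCG payment = (others' best without Solara) − (others' welfare with Solara) = 1595 − 1341 = $254M.

Solara pays $254M.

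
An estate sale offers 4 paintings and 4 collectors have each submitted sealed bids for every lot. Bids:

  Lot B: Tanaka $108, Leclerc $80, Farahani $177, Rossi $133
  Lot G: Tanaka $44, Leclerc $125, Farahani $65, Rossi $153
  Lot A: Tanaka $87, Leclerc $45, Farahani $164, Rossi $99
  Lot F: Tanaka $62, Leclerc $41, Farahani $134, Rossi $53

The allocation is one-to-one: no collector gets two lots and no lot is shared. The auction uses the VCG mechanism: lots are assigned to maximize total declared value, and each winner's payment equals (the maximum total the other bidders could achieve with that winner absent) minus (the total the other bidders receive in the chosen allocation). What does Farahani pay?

Efficient allocation: Tanaka→Lot F ($62), Leclerc→Lot G ($125), Farahani→Lot A ($164), Rossi→Lot B ($133); total welfare W = $484.
Farahani receives Lot A at value $164, so the others get W − 164 = $320.
Without Farahani: best allocation of the remaining 3 bidders over all 4 lots is Tanaka→Lot A ($87), Leclerc→Lot G ($125), Rossi→Lot B ($133), total $345.
VCG payment = (others' best without Farahani) − (others' welfare with Farahani) = 345 − 320 = $25.

Farahani pays $25.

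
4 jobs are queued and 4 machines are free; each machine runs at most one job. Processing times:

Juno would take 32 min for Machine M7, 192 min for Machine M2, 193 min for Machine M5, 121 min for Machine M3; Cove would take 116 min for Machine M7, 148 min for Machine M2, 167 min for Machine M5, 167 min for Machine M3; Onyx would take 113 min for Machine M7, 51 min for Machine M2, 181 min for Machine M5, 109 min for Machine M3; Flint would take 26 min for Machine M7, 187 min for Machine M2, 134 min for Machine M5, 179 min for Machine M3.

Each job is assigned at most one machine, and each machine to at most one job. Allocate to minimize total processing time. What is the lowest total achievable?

Treat this as an assignment problem: match each job to one machine.
Optimal: Juno→Machine M3 (121 min), Cove→Machine M5 (167 min), Onyx→Machine M2 (51 min), Flint→Machine M7 (26 min) — total 121+167+51+26 = 365 min.
Row-greedy (each job in turn takes its cheapest remaining machine) gives 423 min, worse by 58.

Minimum total: 365 min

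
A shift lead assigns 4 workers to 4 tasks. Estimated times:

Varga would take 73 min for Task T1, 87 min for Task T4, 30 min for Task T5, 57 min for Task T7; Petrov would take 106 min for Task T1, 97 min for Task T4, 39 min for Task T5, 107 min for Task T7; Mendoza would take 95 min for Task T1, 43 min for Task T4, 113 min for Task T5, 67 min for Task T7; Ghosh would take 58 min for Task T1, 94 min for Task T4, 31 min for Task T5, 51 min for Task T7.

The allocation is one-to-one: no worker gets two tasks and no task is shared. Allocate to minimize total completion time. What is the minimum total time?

Optimal: Varga→Task T7 (57 min), Petrov→Task T5 (39 min), Mendoza→Task T4 (43 min), Ghosh→Task T1 (58 min) — total 57+39+43+58 = 197 min.
Row-greedy (each worker in turn takes its cheapest remaining task) gives 252 min, worse by 55.
Every other assignment is strictly worse.

Min total: 197 min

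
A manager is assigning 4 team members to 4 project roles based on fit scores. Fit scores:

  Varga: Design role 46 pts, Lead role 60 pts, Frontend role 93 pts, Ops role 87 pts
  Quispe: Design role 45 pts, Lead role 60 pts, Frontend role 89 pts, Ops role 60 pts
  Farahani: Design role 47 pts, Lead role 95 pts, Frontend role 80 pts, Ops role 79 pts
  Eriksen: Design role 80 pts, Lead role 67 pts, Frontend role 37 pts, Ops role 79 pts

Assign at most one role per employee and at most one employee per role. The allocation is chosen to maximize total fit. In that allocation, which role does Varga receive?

Varga receives Ops role.

Optimal: Varga→Ops role (87 pts), Quispe→Frontend role (89 pts), Farahani→Lead role (95 pts), Eriksen→Design role (80 pts) — total 87+89+95+80 = 351 pts.
Max-entry greedy (repeatedly take the single best remaining cell) gives 328 pts, worse by 23.
Next-best assignment: Varga→Frontend role, Quispe→Ops role, Farahani→Lead role, Eriksen→Design role = 328 pts.
Swapping Quispe↔Farahani (Quispe→Lead role 60 pts, Farahani→Frontend role 80 pts) loses 44.
Varga's own top role is Frontend role (93 pts), but forcing Varga→Frontend role and reassigning the rest optimally gives only 328 pts — worse by 23.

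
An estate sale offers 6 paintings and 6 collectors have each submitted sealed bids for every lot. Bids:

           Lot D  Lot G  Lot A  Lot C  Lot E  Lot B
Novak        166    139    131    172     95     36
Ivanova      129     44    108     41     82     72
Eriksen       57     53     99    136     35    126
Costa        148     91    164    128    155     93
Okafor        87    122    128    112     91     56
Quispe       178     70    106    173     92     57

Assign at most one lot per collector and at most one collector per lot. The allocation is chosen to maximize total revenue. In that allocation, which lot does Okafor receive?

Optimal: Novak→Lot C ($172), Ivanova→Lot A ($108), Eriksen→Lot B ($126), Costa→Lot E ($155), Okafor→Lot G ($122), Quispe→Lot D ($178) — total 172+108+126+155+122+178 = $861.
Row-greedy (each collector in turn takes its best remaining lot) gives $805, worse by 56.
Okafor's own top lot is Lot A ($128), but forcing Okafor→Lot A and reassigning the rest optimally gives only $850 — worse by 11.

Okafor receives Lot G.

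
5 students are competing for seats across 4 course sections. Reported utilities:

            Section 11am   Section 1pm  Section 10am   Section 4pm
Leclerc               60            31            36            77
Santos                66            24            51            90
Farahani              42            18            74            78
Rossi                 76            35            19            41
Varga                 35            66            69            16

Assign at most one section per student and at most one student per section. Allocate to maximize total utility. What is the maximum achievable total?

Maximum total: 306 points

This is a one-to-one assignment (maximum-weight bipartite matching).
Optimal: Rossi→Section 11am (76 points), Varga→Section 1pm (66 points), Farahani→Section 10am (74 points), Santos→Section 4pm (90 points) — total 76+66+74+90 = 306 points.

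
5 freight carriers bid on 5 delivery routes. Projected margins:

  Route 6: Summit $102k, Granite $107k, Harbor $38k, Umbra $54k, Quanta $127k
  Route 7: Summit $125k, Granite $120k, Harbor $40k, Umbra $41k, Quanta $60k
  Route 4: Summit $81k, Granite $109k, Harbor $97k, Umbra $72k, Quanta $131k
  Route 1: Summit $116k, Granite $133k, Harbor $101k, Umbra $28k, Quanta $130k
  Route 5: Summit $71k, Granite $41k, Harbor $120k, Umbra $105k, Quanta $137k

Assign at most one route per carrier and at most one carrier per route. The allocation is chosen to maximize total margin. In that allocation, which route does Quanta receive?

Optimal: Summit→Route 7 ($125k), Granite→Route 1 ($133k), Harbor→Route 4 ($97k), Umbra→Route 5 ($105k), Quanta→Route 6 ($127k) — total 125+133+97+105+127 = $587k.
Max-entry greedy (repeatedly take the single best remaining cell) gives $546k, worse by 41.
Next-best assignment: Summit→Route 7, Granite→Route 1, Harbor→Route 5, Umbra→Route 4, Quanta→Route 6 = $577k.
Quanta's own top route is Route 5 ($137k), but forcing Quanta→Route 5 and reassigning the rest optimally gives only $546k — worse by 41.

Quanta receives Route 6.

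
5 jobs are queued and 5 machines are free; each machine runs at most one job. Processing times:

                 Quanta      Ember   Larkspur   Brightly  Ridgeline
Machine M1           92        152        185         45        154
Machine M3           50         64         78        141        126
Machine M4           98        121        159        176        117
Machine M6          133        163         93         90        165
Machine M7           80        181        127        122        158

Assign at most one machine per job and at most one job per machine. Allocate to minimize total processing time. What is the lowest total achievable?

Optimal: Quanta→Machine M7 (80 min), Ember→Machine M3 (64 min), Larkspur→Machine M6 (93 min), Brightly→Machine M1 (45 min), Ridgeline→Machine M4 (117 min) — total 80+64+93+45+117 = 399 min.
Min-entry greedy (repeatedly take the single cheapest remaining cell) gives 486 min, worse by 87.
Swapping Ridgeline↔Brightly (Ridgeline→Machine M1 154 min, Brightly→Machine M4 176 min) adds 168.

Minimum total: 399 min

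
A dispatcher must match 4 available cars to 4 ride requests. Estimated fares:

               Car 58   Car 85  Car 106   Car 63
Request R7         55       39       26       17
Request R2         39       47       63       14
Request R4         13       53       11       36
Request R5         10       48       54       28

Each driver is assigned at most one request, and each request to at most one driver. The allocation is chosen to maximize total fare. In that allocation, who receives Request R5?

Car 85 receives Request R5.

This is a one-to-one assignment (maximum-weight bipartite matching).
Optimal: Car 58→Request R7 ($55), Car 85→Request R5 ($48), Car 106→Request R2 ($63), Car 63→Request R4 ($36) — total 55+48+63+36 = $202.
Next-best assignment: Car 58→Request R7, Car 85→Request R4, Car 106→Request R2, Car 63→Request R5 = $199.
Swapping Car 58↔Car 63 (Car 58→Request R4 $13, Car 63→Request R7 $17) loses 61.
Every other assignment is strictly worse.
Car 85's own top request is Request R4 ($53), but forcing Car 85→Request R4 and reassigning the rest optimally gives only $199 — worse by 3.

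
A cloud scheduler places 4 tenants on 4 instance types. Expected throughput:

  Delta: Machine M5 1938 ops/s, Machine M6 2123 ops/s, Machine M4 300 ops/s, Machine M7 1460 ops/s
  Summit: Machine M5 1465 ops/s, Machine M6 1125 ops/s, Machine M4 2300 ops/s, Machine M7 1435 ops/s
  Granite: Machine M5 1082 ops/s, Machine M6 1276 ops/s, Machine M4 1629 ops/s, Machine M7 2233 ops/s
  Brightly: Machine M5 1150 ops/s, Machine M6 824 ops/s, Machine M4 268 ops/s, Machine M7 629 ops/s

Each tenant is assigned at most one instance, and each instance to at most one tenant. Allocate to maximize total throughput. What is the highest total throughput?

Maximum total: 7806 ops/s

Optimal: Delta→Machine M6 (2123 ops/s), Summit→Machine M4 (2300 ops/s), Granite→Machine M7 (2233 ops/s), Brightly→Machine M5 (1150 ops/s) — total 2123+2300+2233+1150 = 7806 ops/s.
Column-greedy (each instance in turn goes to its best remaining tenant) gives 6143 ops/s, worse by 1663.
Swapping Brightly↔Summit (Brightly→Machine M4 268 ops/s, Summit→Machine M5 1465 ops/s) loses 1717.
Checked against all permutations: 7806 ops/s is optimal.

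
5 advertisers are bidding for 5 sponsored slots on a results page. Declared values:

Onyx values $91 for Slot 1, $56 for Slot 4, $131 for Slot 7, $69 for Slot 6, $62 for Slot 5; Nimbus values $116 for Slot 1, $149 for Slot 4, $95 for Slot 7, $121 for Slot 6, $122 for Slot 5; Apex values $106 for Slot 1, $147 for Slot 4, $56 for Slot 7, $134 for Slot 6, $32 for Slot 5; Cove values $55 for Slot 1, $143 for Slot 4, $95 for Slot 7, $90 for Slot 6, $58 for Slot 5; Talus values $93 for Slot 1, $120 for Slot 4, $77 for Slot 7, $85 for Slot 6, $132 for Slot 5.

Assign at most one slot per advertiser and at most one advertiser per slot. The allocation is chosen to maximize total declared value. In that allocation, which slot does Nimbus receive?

Nimbus receives Slot 1.

Optimal: Onyx→Slot 7 ($131), Nimbus→Slot 1 ($116), Apex→Slot 6 ($134), Cove→Slot 4 ($143), Talus→Slot 5 ($132) — total 131+116+134+143+132 = $656.
Column-greedy (each slot in turn goes to its best remaining advertiser) gives $616, worse by 40.
Next-best assignment: Onyx→Slot 7, Nimbus→Slot 6, Apex→Slot 1, Cove→Slot 4, Talus→Slot 5 = $633.
Swapping Nimbus↔Talus (Nimbus→Slot 5 $122, Talus→Slot 1 $93) loses 33.
Nimbus's own top slot is Slot 4 ($149), but forcing Nimbus→Slot 4 and reassigning the rest optimally gives only $608 — worse by 48.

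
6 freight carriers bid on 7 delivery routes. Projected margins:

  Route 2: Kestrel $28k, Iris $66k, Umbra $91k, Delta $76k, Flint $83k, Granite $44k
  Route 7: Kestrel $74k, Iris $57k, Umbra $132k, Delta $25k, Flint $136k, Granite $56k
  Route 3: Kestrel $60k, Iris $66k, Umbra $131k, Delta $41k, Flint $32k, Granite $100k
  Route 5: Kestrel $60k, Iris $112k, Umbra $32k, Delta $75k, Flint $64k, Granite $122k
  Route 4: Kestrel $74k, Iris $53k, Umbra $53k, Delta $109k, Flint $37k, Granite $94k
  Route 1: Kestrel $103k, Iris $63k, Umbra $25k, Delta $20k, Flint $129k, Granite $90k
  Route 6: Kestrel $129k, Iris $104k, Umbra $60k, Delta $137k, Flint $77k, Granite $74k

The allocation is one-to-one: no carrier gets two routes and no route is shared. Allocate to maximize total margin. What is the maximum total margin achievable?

Max total: $713k

Optimal: Kestrel→Route 1 ($103k), Iris→Route 5 ($112k), Umbra→Route 3 ($131k), Delta→Route 6 ($137k), Flint→Route 7 ($136k), Granite→Route 4 ($94k) — total 103+112+131+137+136+94 = $713k.
Column-greedy (each route in turn goes to its best remaining carrier) gives $651k, worse by 62.
Checked against all permutations: $713k is optimal.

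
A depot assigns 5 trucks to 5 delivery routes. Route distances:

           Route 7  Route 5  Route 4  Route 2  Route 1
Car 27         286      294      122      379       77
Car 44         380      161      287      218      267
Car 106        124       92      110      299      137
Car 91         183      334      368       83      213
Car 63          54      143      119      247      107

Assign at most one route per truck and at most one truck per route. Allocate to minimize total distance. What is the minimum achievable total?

This is the linear assignment problem.
Optimal: Car 27→Route 1 (77 km), Car 44→Route 5 (161 km), Car 106→Route 4 (110 km), Car 91→Route 2 (83 km), Car 63→Route 7 (54 km) — total 77+161+110+83+54 = 485 km.
Min-entry greedy (repeatedly take the single cheapest remaining cell) gives 593 km, worse by 108.
Swapping Car 91↔Car 106 (Car 91→Route 4 368 km, Car 106→Route 2 299 km) adds 474.

Minimum total: 485 km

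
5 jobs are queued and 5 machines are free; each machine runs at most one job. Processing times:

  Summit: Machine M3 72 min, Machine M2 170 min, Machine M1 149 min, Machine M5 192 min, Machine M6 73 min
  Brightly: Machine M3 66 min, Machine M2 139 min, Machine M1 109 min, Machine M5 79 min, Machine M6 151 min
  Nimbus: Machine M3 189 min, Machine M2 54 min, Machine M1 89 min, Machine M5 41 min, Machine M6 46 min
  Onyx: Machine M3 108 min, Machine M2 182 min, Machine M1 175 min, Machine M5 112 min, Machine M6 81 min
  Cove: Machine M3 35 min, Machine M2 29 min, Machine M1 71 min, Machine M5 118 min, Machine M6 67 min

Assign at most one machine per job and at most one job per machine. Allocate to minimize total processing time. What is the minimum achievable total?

Minimum total: 332 min

Optimal: Summit→Machine M3 (72 min), Brightly→Machine M1 (109 min), Nimbus→Machine M5 (41 min), Onyx→Machine M6 (81 min), Cove→Machine M2 (29 min) — total 72+109+41+81+29 = 332 min.
Column-greedy (each machine in turn goes to its cheapest remaining job) gives 383 min, worse by 51.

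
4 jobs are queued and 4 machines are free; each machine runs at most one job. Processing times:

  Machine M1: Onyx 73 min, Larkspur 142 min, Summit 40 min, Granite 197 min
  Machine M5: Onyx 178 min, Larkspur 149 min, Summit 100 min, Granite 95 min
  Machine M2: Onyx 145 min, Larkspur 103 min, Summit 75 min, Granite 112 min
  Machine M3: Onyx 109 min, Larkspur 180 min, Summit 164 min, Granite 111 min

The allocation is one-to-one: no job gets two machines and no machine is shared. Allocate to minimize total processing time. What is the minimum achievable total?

Min total: 347 min

This is the linear assignment problem.
Optimal: Onyx→Machine M3 (109 min), Larkspur→Machine M2 (103 min), Summit→Machine M1 (40 min), Granite→Machine M5 (95 min) — total 109+103+40+95 = 347 min.
Row-greedy (each job in turn takes its cheapest remaining machine) gives 387 min, worse by 40.
Next-best assignment: Onyx→Machine M1, Larkspur→Machine M2, Summit→Machine M5, Granite→Machine M3 = 387 min.
Checked against all permutations: 347 min is optimal.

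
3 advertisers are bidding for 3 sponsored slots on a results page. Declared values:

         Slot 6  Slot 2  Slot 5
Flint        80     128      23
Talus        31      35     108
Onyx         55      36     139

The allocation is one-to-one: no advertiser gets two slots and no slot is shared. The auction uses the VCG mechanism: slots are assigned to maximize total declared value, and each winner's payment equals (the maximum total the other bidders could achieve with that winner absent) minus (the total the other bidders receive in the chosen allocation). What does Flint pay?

Efficient allocation: Flint→Slot 2 ($128), Talus→Slot 6 ($31), Onyx→Slot 5 ($139); total welfare W = $298.
Flint receives Slot 2 at value $128, so the others get W − 128 = $170.
Without Flint: best allocation of the remaining 2 bidders over all 3 slots is Talus→Slot 2 ($35), Onyx→Slot 5 ($139), total $174.
VCG payment = (others' best without Flint) − (others' welfare with Flint) = 174 − 170 = $4.

Flint pays $4.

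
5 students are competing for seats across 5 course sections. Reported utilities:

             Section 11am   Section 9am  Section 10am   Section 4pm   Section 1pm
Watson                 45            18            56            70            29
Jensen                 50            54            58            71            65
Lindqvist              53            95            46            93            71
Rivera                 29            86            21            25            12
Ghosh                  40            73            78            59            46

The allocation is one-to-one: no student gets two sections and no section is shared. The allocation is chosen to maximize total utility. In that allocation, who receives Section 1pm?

Jensen receives Section 1pm.

Optimal: Watson→Section 11am (45 points), Jensen→Section 1pm (65 points), Lindqvist→Section 4pm (93 points), Rivera→Section 9am (86 points), Ghosh→Section 10am (78 points) — total 45+65+93+86+78 = 367 points.
Next-best assignment: Watson→Section 4pm, Jensen→Section 11am, Lindqvist→Section 1pm, Rivera→Section 9am, Ghosh→Section 10am = 355 points.
Jensen's own top section is Section 4pm (71 points), but forcing Jensen→Section 4pm and reassigning the rest optimally gives only 351 points — worse by 16.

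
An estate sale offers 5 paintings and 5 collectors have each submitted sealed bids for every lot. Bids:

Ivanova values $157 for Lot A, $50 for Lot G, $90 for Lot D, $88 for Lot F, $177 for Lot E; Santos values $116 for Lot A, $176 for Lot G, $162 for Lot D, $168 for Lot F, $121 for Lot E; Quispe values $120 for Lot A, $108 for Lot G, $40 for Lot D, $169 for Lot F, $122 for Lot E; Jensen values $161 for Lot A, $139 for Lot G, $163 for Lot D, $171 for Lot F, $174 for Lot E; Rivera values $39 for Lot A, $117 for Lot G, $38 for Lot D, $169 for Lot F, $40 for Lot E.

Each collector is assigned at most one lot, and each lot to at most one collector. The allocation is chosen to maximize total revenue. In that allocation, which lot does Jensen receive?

Jensen receives Lot D.

This is the linear assignment problem.
Optimal: Ivanova→Lot E ($177), Santos→Lot G ($176), Quispe→Lot A ($120), Jensen→Lot D ($163), Rivera→Lot F ($169) — total 177+176+120+163+169 = $805.
Max-entry greedy (repeatedly take the single best remaining cell) gives $682, worse by 123.
Next-best assignment: Ivanova→Lot A, Santos→Lot G, Quispe→Lot E, Jensen→Lot D, Rivera→Lot F = $787.
Swapping Santos↔Jensen (Santos→Lot D $162, Jensen→Lot G $139) loses 38.
Checked against all permutations: $805 is optimal.
Jensen's own top lot is Lot E ($174), but forcing Jensen→Lot E and reassigning the rest optimally gives only $779 — worse by 26.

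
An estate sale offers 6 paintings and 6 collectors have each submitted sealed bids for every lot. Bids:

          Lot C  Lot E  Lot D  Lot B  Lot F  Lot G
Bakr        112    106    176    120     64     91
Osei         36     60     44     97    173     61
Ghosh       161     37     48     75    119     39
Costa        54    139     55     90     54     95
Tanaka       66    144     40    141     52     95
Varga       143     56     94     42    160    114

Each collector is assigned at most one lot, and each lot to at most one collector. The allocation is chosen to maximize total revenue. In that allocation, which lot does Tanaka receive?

Tanaka receives Lot B.

Optimal: Bakr→Lot D ($176), Osei→Lot F ($173), Ghosh→Lot C ($161), Costa→Lot E ($139), Tanaka→Lot B ($141), Varga→Lot G ($114) — total 176+173+161+139+141+114 = $904.
Column-greedy (each lot in turn goes to its best remaining collector) gives $833, worse by 71.
Next-best assignment: Bakr→Lot D, Osei→Lot F, Ghosh→Lot C, Costa→Lot B, Tanaka→Lot E, Varga→Lot G = $858.
Every other assignment is strictly worse.
Tanaka's own top lot is Lot E ($144), but forcing Tanaka→Lot E and reassigning the rest optimally gives only $858 — worse by 46.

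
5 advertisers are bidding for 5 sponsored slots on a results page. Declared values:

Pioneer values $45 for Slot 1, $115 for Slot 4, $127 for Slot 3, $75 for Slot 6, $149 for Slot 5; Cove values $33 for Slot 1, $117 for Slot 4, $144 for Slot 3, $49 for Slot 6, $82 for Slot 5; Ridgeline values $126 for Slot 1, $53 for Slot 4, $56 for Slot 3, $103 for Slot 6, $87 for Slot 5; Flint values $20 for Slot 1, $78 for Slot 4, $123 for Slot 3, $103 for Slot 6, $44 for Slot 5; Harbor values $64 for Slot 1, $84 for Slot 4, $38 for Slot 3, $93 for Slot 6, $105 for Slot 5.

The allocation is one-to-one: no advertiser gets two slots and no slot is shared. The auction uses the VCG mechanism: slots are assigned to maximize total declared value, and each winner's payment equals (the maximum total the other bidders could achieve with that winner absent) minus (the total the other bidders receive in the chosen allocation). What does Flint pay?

Efficient allocation: Pioneer→Slot 5 ($149), Cove→Slot 4 ($117), Ridgeline→Slot 1 ($126), Flint→Slot 3 ($123), Harbor→Slot 6 ($93); total welfare W = $608.
Flint receives Slot 3 at value $123, so the others get W − 123 = $485.
Without Flint: best allocation of the remaining 4 bidders over all 5 slots is Pioneer→Slot 5 ($149), Cove→Slot 3 ($144), Ridgeline→Slot 1 ($126), Harbor→Slot 6 ($93), total $512.
VCG payment = (others' best without Flint) − (others' welfare with Flint) = 512 − 485 = $27.

Flint pays $27.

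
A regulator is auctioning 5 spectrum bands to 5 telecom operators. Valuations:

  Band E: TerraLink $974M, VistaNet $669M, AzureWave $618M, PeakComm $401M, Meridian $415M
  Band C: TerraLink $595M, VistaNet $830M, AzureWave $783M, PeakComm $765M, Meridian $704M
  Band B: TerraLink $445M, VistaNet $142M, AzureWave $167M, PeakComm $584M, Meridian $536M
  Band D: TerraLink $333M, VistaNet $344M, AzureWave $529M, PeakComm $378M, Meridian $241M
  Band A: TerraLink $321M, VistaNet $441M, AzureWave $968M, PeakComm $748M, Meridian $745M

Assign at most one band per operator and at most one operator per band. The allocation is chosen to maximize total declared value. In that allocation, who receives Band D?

PeakComm receives Band D.

Treat this as an assignment problem: match each operator to one band.
Optimal: TerraLink→Band E ($974M), VistaNet→Band C ($830M), AzureWave→Band A ($968M), PeakComm→Band D ($378M), Meridian→Band B ($536M) — total 974+830+968+378+536 = $3686M.
Row-greedy (each operator in turn takes its best remaining band) gives $3597M, worse by 89.
Next-best assignment: TerraLink→Band E, VistaNet→Band C, AzureWave→Band D, PeakComm→Band B, Meridian→Band A = $3662M.
PeakComm's own top band is Band C ($765M), but forcing PeakComm→Band C and reassigning the rest optimally gives only $3587M — worse by 99.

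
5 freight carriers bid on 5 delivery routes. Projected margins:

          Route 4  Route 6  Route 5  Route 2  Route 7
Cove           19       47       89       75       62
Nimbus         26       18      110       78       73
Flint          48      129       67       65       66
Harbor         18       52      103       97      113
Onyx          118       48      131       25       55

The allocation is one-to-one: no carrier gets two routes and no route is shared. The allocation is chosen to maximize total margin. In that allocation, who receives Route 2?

Optimal: Cove→Route 2 ($75k), Nimbus→Route 5 ($110k), Flint→Route 6 ($129k), Harbor→Route 7 ($113k), Onyx→Route 4 ($118k) — total 75+110+129+113+118 = $545k.
Max-entry greedy (repeatedly take the single best remaining cell) gives $470k, worse by 75.
Next-best assignment: Cove→Route 5, Nimbus→Route 2, Flint→Route 6, Harbor→Route 7, Onyx→Route 4 = $527k.
Cove's own top route is Route 5 ($89k), but forcing Cove→Route 5 and reassigning the rest optimally gives only $527k — worse by 18.

Cove receives Route 2.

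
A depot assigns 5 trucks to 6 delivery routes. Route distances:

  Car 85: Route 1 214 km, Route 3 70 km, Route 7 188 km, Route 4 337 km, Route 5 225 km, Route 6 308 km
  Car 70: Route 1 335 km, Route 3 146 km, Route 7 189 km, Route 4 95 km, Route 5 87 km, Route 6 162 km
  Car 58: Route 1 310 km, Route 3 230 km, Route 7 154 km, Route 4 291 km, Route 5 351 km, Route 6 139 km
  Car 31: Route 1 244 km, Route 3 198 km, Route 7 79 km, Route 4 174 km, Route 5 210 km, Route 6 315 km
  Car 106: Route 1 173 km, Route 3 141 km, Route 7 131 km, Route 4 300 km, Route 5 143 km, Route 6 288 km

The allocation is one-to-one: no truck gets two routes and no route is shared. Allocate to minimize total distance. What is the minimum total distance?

Treat this as an assignment problem: match each truck to one route.
Optimal: Car 85→Route 3 (70 km), Car 70→Route 4 (95 km), Car 58→Route 6 (139 km), Car 31→Route 7 (79 km), Car 106→Route 5 (143 km) — total 70+95+139+79+143 = 526 km.
Row-greedy (each truck in turn takes its cheapest remaining route) gives 548 km, worse by 22.
No other one-to-one assignment undercuts 526 km.

Min total: 526 km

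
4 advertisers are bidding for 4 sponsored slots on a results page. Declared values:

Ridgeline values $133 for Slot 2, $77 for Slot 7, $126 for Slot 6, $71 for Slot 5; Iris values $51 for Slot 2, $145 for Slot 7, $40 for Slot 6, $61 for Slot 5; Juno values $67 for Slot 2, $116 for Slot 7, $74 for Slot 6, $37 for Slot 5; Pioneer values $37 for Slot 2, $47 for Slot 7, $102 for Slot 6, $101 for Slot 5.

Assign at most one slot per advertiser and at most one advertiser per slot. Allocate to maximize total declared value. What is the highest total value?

Optimal: Ridgeline→Slot 2 ($133), Iris→Slot 7 ($145), Juno→Slot 6 ($74), Pioneer→Slot 5 ($101) — total 133+145+74+101 = $453.
Max-entry greedy (repeatedly take the single best remaining cell) gives $417, worse by 36.
Every other assignment is strictly worse.

Max total: $453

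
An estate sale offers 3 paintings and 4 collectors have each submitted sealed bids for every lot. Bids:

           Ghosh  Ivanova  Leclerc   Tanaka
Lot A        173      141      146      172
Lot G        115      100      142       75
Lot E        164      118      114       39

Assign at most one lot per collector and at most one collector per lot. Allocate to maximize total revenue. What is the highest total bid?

Max total: $478

Optimal: Tanaka→Lot A ($172), Leclerc→Lot G ($142), Ghosh→Lot E ($164) — total 172+142+164 = $478.
Column-greedy (each lot in turn goes to its best remaining collector) gives $433, worse by 45.
Checked against all permutations: $478 is optimal.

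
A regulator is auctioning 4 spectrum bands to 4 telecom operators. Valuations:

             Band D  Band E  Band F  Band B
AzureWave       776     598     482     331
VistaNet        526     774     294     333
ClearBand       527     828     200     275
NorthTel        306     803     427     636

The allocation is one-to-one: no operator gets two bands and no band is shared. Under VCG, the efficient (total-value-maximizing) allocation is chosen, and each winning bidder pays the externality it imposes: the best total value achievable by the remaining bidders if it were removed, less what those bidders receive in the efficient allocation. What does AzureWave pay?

Efficient allocation: AzureWave→Band D ($776M), VistaNet→Band F ($294M), ClearBand→Band E ($828M), NorthTel→Band B ($636M); total welfare W = $2534M.
AzureWave receives Band D at value $776M, so the others get W − 776 = $1758M.
Without AzureWave: best allocation of the remaining 3 bidders over all 4 bands is VistaNet→Band D ($526M), ClearBand→Band E ($828M), NorthTel→Band B ($636M), total $1990M.
VCG payment = (others' best without AzureWave) − (others' welfare with AzureWave) = 1990 − 1758 = $232M.

AzureWave pays $232M.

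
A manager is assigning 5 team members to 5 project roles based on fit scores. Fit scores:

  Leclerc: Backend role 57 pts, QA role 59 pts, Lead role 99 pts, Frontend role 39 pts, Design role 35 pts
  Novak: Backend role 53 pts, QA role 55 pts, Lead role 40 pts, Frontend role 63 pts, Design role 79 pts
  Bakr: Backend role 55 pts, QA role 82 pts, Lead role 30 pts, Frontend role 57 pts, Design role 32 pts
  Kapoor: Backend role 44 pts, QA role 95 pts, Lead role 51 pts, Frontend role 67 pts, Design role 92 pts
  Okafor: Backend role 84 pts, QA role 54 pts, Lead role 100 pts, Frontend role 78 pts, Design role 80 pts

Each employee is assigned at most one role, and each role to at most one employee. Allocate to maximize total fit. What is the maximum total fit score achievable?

Optimal: Leclerc→Lead role (99 pts), Novak→Frontend role (63 pts), Bakr→QA role (82 pts), Kapoor→Design role (92 pts), Okafor→Backend role (84 pts) — total 99+63+82+92+84 = 420 pts.
Column-greedy (each role in turn goes to its best remaining employee) gives 373 pts, worse by 47.
Swapping Bakr↔Kapoor (Bakr→Design role 32 pts, Kapoor→QA role 95 pts) loses 47.

Max total: 420 pts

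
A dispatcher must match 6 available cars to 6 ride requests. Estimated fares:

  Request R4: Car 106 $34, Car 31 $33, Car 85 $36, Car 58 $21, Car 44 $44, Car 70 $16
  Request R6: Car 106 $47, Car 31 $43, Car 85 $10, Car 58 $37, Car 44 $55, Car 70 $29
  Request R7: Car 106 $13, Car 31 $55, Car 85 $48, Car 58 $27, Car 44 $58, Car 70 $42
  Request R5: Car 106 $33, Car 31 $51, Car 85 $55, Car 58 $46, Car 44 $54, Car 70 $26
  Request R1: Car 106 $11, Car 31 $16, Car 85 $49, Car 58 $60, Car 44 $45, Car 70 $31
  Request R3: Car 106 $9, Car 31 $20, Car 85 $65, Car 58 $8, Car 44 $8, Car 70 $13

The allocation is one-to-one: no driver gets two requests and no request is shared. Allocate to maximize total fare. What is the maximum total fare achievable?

Maximum total: $309

Optimal: Car 106→Request R6 ($47), Car 31→Request R5 ($51), Car 85→Request R3 ($65), Car 58→Request R1 ($60), Car 44→Request R4 ($44), Car 70→Request R7 ($42) — total 47+51+65+60+44+42 = $309.
Row-greedy (each driver in turn takes its best remaining request) gives $297, worse by 12.
Next-best assignment: Car 106→Request R4, Car 31→Request R5, Car 85→Request R3, Car 58→Request R1, Car 44→Request R6, Car 70→Request R7 = $307.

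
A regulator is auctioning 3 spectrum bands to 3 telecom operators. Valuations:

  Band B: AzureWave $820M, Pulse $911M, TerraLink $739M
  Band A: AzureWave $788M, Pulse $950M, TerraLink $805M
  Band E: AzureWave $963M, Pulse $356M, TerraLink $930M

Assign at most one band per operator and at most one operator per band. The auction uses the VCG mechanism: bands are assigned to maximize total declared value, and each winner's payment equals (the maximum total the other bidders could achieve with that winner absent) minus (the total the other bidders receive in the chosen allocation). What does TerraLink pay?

TerraLink pays $143M.

Efficient allocation: AzureWave→Band B ($820M), Pulse→Band A ($950M), TerraLink→Band E ($930M); total welfare W = $2700M.
TerraLink receives Band E at value $930M, so the others get W − 930 = $1770M.
Without TerraLink: best allocation of the remaining 2 bidders over all 3 bands is AzureWave→Band E ($963M), Pulse→Band A ($950M), total $1913M.
VCG payment = (others' best without TerraLink) − (others' welfare with TerraLink) = 1913 − 1770 = $143M.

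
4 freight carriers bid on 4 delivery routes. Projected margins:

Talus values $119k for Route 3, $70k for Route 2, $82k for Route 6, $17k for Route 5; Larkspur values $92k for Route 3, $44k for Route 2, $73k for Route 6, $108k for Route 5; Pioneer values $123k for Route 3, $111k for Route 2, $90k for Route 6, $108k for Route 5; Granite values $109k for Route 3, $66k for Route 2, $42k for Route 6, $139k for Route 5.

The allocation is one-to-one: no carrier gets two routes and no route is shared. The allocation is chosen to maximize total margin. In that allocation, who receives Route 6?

Larkspur receives Route 6.

Treat this as an assignment problem: match each carrier to one route.
Optimal: Talus→Route 3 ($119k), Larkspur→Route 6 ($73k), Pioneer→Route 2 ($111k), Granite→Route 5 ($139k) — total 119+73+111+139 = $442k.
Column-greedy (each route in turn goes to its best remaining carrier) gives $405k, worse by 37.
Next-best assignment: Talus→Route 6, Larkspur→Route 3, Pioneer→Route 2, Granite→Route 5 = $424k.
Larkspur's own top route is Route 5 ($108k), but forcing Larkspur→Route 5 and reassigning the rest optimally gives only $410k — worse by 32.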